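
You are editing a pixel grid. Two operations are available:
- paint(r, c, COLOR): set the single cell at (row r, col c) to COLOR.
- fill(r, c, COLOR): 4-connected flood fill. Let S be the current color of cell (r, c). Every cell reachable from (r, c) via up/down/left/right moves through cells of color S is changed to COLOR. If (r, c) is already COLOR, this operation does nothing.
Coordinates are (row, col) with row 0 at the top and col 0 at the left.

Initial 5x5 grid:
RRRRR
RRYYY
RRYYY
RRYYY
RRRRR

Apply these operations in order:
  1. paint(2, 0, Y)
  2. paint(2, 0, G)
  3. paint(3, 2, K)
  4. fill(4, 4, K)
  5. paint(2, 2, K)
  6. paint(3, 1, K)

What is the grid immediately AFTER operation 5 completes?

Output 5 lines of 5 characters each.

After op 1 paint(2,0,Y):
RRRRR
RRYYY
YRYYY
RRYYY
RRRRR
After op 2 paint(2,0,G):
RRRRR
RRYYY
GRYYY
RRYYY
RRRRR
After op 3 paint(3,2,K):
RRRRR
RRYYY
GRYYY
RRKYY
RRRRR
After op 4 fill(4,4,K) [15 cells changed]:
KKKKK
KKYYY
GKYYY
KKKYY
KKKKK
After op 5 paint(2,2,K):
KKKKK
KKYYY
GKKYY
KKKYY
KKKKK

Answer: KKKKK
KKYYY
GKKYY
KKKYY
KKKKK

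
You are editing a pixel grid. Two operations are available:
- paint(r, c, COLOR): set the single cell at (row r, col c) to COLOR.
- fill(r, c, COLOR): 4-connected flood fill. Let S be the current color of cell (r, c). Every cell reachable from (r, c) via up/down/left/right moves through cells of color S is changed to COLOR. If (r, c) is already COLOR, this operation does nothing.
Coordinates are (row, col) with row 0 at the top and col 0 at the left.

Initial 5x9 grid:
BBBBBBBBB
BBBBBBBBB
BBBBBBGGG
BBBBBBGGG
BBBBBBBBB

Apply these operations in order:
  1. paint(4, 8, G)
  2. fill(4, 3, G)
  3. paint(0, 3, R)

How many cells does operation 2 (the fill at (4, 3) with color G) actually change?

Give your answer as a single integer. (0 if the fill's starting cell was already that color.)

After op 1 paint(4,8,G):
BBBBBBBBB
BBBBBBBBB
BBBBBBGGG
BBBBBBGGG
BBBBBBBBG
After op 2 fill(4,3,G) [38 cells changed]:
GGGGGGGGG
GGGGGGGGG
GGGGGGGGG
GGGGGGGGG
GGGGGGGGG

Answer: 38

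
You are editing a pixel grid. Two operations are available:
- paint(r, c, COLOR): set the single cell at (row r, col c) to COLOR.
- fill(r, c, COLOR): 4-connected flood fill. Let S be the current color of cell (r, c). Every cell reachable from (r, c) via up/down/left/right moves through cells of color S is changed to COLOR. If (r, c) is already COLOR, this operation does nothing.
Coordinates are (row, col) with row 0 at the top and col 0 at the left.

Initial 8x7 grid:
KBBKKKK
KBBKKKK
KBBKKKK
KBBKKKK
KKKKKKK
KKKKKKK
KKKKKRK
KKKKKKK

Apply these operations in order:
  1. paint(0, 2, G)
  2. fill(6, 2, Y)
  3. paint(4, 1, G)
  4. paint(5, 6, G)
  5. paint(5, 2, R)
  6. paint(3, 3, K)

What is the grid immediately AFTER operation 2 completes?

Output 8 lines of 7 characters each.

After op 1 paint(0,2,G):
KBGKKKK
KBBKKKK
KBBKKKK
KBBKKKK
KKKKKKK
KKKKKKK
KKKKKRK
KKKKKKK
After op 2 fill(6,2,Y) [47 cells changed]:
YBGYYYY
YBBYYYY
YBBYYYY
YBBYYYY
YYYYYYY
YYYYYYY
YYYYYRY
YYYYYYY

Answer: YBGYYYY
YBBYYYY
YBBYYYY
YBBYYYY
YYYYYYY
YYYYYYY
YYYYYRY
YYYYYYY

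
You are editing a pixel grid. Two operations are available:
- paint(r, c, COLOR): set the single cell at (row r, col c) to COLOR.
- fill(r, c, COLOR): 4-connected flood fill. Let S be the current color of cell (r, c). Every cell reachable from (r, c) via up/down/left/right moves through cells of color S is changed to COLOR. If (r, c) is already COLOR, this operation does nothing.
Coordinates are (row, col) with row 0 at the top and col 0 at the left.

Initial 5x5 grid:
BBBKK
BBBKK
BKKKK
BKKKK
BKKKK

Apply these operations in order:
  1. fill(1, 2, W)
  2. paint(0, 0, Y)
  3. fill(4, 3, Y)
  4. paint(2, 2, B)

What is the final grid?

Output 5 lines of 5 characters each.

After op 1 fill(1,2,W) [9 cells changed]:
WWWKK
WWWKK
WKKKK
WKKKK
WKKKK
After op 2 paint(0,0,Y):
YWWKK
WWWKK
WKKKK
WKKKK
WKKKK
After op 3 fill(4,3,Y) [16 cells changed]:
YWWYY
WWWYY
WYYYY
WYYYY
WYYYY
After op 4 paint(2,2,B):
YWWYY
WWWYY
WYBYY
WYYYY
WYYYY

Answer: YWWYY
WWWYY
WYBYY
WYYYY
WYYYY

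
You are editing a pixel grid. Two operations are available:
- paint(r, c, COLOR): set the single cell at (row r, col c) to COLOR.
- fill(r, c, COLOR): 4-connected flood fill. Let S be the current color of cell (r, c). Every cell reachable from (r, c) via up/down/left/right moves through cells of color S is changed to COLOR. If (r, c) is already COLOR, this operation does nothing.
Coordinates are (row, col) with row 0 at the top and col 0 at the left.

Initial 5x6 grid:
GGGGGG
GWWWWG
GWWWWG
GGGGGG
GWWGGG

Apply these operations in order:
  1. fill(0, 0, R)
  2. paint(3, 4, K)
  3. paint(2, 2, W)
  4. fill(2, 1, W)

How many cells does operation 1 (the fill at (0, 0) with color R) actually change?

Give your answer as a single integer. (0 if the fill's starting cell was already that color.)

After op 1 fill(0,0,R) [20 cells changed]:
RRRRRR
RWWWWR
RWWWWR
RRRRRR
RWWRRR

Answer: 20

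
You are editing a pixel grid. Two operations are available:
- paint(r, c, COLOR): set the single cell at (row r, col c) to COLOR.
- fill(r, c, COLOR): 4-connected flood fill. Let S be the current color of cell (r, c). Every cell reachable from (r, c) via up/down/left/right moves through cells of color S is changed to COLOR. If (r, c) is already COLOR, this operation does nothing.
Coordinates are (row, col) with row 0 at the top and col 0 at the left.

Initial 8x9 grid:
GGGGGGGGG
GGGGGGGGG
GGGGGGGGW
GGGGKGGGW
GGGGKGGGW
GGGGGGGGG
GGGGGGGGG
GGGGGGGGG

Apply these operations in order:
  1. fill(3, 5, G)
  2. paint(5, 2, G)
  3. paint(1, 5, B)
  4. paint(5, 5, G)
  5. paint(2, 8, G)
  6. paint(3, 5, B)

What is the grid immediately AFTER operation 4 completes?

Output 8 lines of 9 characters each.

Answer: GGGGGGGGG
GGGGGBGGG
GGGGGGGGW
GGGGKGGGW
GGGGKGGGW
GGGGGGGGG
GGGGGGGGG
GGGGGGGGG

Derivation:
After op 1 fill(3,5,G) [0 cells changed]:
GGGGGGGGG
GGGGGGGGG
GGGGGGGGW
GGGGKGGGW
GGGGKGGGW
GGGGGGGGG
GGGGGGGGG
GGGGGGGGG
After op 2 paint(5,2,G):
GGGGGGGGG
GGGGGGGGG
GGGGGGGGW
GGGGKGGGW
GGGGKGGGW
GGGGGGGGG
GGGGGGGGG
GGGGGGGGG
After op 3 paint(1,5,B):
GGGGGGGGG
GGGGGBGGG
GGGGGGGGW
GGGGKGGGW
GGGGKGGGW
GGGGGGGGG
GGGGGGGGG
GGGGGGGGG
After op 4 paint(5,5,G):
GGGGGGGGG
GGGGGBGGG
GGGGGGGGW
GGGGKGGGW
GGGGKGGGW
GGGGGGGGG
GGGGGGGGG
GGGGGGGGG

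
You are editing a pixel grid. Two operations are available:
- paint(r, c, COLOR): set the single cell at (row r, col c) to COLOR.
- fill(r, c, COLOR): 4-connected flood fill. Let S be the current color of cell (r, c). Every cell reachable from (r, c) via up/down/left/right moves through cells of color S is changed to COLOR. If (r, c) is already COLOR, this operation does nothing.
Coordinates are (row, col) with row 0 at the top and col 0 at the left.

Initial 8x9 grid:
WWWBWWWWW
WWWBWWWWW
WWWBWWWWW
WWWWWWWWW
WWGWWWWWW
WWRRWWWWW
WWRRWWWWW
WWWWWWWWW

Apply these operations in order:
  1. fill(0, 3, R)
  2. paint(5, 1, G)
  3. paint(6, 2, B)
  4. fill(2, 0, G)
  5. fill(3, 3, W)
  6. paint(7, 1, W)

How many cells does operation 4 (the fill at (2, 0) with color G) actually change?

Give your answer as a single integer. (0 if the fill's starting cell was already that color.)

Answer: 63

Derivation:
After op 1 fill(0,3,R) [3 cells changed]:
WWWRWWWWW
WWWRWWWWW
WWWRWWWWW
WWWWWWWWW
WWGWWWWWW
WWRRWWWWW
WWRRWWWWW
WWWWWWWWW
After op 2 paint(5,1,G):
WWWRWWWWW
WWWRWWWWW
WWWRWWWWW
WWWWWWWWW
WWGWWWWWW
WGRRWWWWW
WWRRWWWWW
WWWWWWWWW
After op 3 paint(6,2,B):
WWWRWWWWW
WWWRWWWWW
WWWRWWWWW
WWWWWWWWW
WWGWWWWWW
WGRRWWWWW
WWBRWWWWW
WWWWWWWWW
After op 4 fill(2,0,G) [63 cells changed]:
GGGRGGGGG
GGGRGGGGG
GGGRGGGGG
GGGGGGGGG
GGGGGGGGG
GGRRGGGGG
GGBRGGGGG
GGGGGGGGG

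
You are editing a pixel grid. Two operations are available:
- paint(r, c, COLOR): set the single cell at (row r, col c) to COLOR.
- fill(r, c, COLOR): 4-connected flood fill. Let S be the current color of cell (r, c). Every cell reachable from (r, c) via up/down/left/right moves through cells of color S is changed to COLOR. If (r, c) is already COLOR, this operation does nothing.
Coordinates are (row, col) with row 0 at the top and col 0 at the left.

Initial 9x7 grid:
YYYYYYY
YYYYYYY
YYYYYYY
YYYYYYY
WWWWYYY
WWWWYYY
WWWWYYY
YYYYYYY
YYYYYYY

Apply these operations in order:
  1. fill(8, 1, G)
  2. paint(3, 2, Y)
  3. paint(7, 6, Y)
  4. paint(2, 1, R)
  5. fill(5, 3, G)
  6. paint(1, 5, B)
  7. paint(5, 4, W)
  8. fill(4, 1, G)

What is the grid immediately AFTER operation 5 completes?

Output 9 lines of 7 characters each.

Answer: GGGGGGG
GGGGGGG
GRGGGGG
GGYGGGG
GGGGGGG
GGGGGGG
GGGGGGG
GGGGGGY
GGGGGGG

Derivation:
After op 1 fill(8,1,G) [51 cells changed]:
GGGGGGG
GGGGGGG
GGGGGGG
GGGGGGG
WWWWGGG
WWWWGGG
WWWWGGG
GGGGGGG
GGGGGGG
After op 2 paint(3,2,Y):
GGGGGGG
GGGGGGG
GGGGGGG
GGYGGGG
WWWWGGG
WWWWGGG
WWWWGGG
GGGGGGG
GGGGGGG
After op 3 paint(7,6,Y):
GGGGGGG
GGGGGGG
GGGGGGG
GGYGGGG
WWWWGGG
WWWWGGG
WWWWGGG
GGGGGGY
GGGGGGG
After op 4 paint(2,1,R):
GGGGGGG
GGGGGGG
GRGGGGG
GGYGGGG
WWWWGGG
WWWWGGG
WWWWGGG
GGGGGGY
GGGGGGG
After op 5 fill(5,3,G) [12 cells changed]:
GGGGGGG
GGGGGGG
GRGGGGG
GGYGGGG
GGGGGGG
GGGGGGG
GGGGGGG
GGGGGGY
GGGGGGG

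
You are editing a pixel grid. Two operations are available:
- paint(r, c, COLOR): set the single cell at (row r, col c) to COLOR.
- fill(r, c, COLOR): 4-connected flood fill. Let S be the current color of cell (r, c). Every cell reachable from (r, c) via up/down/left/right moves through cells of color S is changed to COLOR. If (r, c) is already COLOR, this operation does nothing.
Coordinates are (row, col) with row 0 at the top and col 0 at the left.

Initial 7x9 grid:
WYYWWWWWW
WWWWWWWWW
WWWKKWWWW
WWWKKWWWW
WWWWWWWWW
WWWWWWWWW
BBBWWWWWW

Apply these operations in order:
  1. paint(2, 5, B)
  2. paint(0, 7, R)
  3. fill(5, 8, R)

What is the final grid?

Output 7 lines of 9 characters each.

After op 1 paint(2,5,B):
WYYWWWWWW
WWWWWWWWW
WWWKKBWWW
WWWKKWWWW
WWWWWWWWW
WWWWWWWWW
BBBWWWWWW
After op 2 paint(0,7,R):
WYYWWWWRW
WWWWWWWWW
WWWKKBWWW
WWWKKWWWW
WWWWWWWWW
WWWWWWWWW
BBBWWWWWW
After op 3 fill(5,8,R) [52 cells changed]:
RYYRRRRRR
RRRRRRRRR
RRRKKBRRR
RRRKKRRRR
RRRRRRRRR
RRRRRRRRR
BBBRRRRRR

Answer: RYYRRRRRR
RRRRRRRRR
RRRKKBRRR
RRRKKRRRR
RRRRRRRRR
RRRRRRRRR
BBBRRRRRR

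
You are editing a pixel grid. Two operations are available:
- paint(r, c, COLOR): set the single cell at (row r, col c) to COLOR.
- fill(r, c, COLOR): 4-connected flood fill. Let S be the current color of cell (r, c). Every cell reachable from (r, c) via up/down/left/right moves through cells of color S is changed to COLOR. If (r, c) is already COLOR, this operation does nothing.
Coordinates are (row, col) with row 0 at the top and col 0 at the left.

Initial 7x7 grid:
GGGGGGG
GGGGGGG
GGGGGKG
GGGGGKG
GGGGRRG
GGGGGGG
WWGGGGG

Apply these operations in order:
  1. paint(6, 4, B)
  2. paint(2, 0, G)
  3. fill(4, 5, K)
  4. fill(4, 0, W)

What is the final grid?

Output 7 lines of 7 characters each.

Answer: WWWWWWW
WWWWWWW
WWWWWKW
WWWWWKW
WWWWKKW
WWWWWWW
WWWWBWW

Derivation:
After op 1 paint(6,4,B):
GGGGGGG
GGGGGGG
GGGGGKG
GGGGGKG
GGGGRRG
GGGGGGG
WWGGBGG
After op 2 paint(2,0,G):
GGGGGGG
GGGGGGG
GGGGGKG
GGGGGKG
GGGGRRG
GGGGGGG
WWGGBGG
After op 3 fill(4,5,K) [2 cells changed]:
GGGGGGG
GGGGGGG
GGGGGKG
GGGGGKG
GGGGKKG
GGGGGGG
WWGGBGG
After op 4 fill(4,0,W) [42 cells changed]:
WWWWWWW
WWWWWWW
WWWWWKW
WWWWWKW
WWWWKKW
WWWWWWW
WWWWBWW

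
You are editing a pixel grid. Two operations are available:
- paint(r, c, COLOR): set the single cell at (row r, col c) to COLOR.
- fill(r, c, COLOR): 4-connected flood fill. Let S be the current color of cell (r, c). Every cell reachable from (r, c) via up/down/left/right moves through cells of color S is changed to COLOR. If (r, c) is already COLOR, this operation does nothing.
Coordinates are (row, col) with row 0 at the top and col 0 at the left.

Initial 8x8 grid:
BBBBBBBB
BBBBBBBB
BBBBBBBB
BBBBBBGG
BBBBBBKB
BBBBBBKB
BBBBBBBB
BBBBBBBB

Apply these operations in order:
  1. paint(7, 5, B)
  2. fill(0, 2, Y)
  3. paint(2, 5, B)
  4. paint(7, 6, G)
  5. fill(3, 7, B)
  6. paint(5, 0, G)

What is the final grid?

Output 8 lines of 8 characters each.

Answer: YYYYYYYY
YYYYYYYY
YYYYYBYY
YYYYYYBB
YYYYYYKY
GYYYYYKY
YYYYYYYY
YYYYYYGY

Derivation:
After op 1 paint(7,5,B):
BBBBBBBB
BBBBBBBB
BBBBBBBB
BBBBBBGG
BBBBBBKB
BBBBBBKB
BBBBBBBB
BBBBBBBB
After op 2 fill(0,2,Y) [60 cells changed]:
YYYYYYYY
YYYYYYYY
YYYYYYYY
YYYYYYGG
YYYYYYKY
YYYYYYKY
YYYYYYYY
YYYYYYYY
After op 3 paint(2,5,B):
YYYYYYYY
YYYYYYYY
YYYYYBYY
YYYYYYGG
YYYYYYKY
YYYYYYKY
YYYYYYYY
YYYYYYYY
After op 4 paint(7,6,G):
YYYYYYYY
YYYYYYYY
YYYYYBYY
YYYYYYGG
YYYYYYKY
YYYYYYKY
YYYYYYYY
YYYYYYGY
After op 5 fill(3,7,B) [2 cells changed]:
YYYYYYYY
YYYYYYYY
YYYYYBYY
YYYYYYBB
YYYYYYKY
YYYYYYKY
YYYYYYYY
YYYYYYGY
After op 6 paint(5,0,G):
YYYYYYYY
YYYYYYYY
YYYYYBYY
YYYYYYBB
YYYYYYKY
GYYYYYKY
YYYYYYYY
YYYYYYGY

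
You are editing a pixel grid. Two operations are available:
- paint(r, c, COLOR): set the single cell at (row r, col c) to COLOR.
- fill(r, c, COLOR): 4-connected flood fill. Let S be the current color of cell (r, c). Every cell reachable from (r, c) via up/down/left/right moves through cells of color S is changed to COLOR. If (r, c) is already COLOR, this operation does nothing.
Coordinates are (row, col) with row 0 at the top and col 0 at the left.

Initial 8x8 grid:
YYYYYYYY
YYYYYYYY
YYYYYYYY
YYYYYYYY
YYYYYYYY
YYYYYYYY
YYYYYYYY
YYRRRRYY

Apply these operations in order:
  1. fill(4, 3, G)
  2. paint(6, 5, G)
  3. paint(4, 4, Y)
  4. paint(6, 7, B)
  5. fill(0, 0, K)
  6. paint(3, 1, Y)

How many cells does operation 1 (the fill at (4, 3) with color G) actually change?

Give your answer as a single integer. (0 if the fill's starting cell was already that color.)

Answer: 60

Derivation:
After op 1 fill(4,3,G) [60 cells changed]:
GGGGGGGG
GGGGGGGG
GGGGGGGG
GGGGGGGG
GGGGGGGG
GGGGGGGG
GGGGGGGG
GGRRRRGG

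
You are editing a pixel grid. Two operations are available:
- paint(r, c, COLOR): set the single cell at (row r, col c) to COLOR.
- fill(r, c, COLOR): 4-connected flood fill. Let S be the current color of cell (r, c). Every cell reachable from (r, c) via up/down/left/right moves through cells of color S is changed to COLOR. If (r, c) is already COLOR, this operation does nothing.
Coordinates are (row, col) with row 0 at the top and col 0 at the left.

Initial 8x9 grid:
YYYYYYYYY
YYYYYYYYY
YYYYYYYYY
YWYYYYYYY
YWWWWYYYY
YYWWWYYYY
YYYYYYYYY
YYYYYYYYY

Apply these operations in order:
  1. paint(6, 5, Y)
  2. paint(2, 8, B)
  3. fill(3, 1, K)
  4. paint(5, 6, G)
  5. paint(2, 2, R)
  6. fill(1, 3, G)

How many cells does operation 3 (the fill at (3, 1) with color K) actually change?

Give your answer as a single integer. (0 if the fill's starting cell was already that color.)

Answer: 8

Derivation:
After op 1 paint(6,5,Y):
YYYYYYYYY
YYYYYYYYY
YYYYYYYYY
YWYYYYYYY
YWWWWYYYY
YYWWWYYYY
YYYYYYYYY
YYYYYYYYY
After op 2 paint(2,8,B):
YYYYYYYYY
YYYYYYYYY
YYYYYYYYB
YWYYYYYYY
YWWWWYYYY
YYWWWYYYY
YYYYYYYYY
YYYYYYYYY
After op 3 fill(3,1,K) [8 cells changed]:
YYYYYYYYY
YYYYYYYYY
YYYYYYYYB
YKYYYYYYY
YKKKKYYYY
YYKKKYYYY
YYYYYYYYY
YYYYYYYYY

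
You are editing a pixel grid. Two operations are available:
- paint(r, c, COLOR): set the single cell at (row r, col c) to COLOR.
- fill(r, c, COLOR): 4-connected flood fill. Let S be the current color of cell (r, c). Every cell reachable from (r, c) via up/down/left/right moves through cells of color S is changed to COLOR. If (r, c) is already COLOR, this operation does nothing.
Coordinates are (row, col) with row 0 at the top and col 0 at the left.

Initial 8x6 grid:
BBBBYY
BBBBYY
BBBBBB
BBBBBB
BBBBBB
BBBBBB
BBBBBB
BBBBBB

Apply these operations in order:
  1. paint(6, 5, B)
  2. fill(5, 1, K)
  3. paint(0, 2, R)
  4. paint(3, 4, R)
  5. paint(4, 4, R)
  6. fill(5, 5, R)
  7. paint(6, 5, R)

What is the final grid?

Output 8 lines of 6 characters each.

After op 1 paint(6,5,B):
BBBBYY
BBBBYY
BBBBBB
BBBBBB
BBBBBB
BBBBBB
BBBBBB
BBBBBB
After op 2 fill(5,1,K) [44 cells changed]:
KKKKYY
KKKKYY
KKKKKK
KKKKKK
KKKKKK
KKKKKK
KKKKKK
KKKKKK
After op 3 paint(0,2,R):
KKRKYY
KKKKYY
KKKKKK
KKKKKK
KKKKKK
KKKKKK
KKKKKK
KKKKKK
After op 4 paint(3,4,R):
KKRKYY
KKKKYY
KKKKKK
KKKKRK
KKKKKK
KKKKKK
KKKKKK
KKKKKK
After op 5 paint(4,4,R):
KKRKYY
KKKKYY
KKKKKK
KKKKRK
KKKKRK
KKKKKK
KKKKKK
KKKKKK
After op 6 fill(5,5,R) [41 cells changed]:
RRRRYY
RRRRYY
RRRRRR
RRRRRR
RRRRRR
RRRRRR
RRRRRR
RRRRRR
After op 7 paint(6,5,R):
RRRRYY
RRRRYY
RRRRRR
RRRRRR
RRRRRR
RRRRRR
RRRRRR
RRRRRR

Answer: RRRRYY
RRRRYY
RRRRRR
RRRRRR
RRRRRR
RRRRRR
RRRRRR
RRRRRR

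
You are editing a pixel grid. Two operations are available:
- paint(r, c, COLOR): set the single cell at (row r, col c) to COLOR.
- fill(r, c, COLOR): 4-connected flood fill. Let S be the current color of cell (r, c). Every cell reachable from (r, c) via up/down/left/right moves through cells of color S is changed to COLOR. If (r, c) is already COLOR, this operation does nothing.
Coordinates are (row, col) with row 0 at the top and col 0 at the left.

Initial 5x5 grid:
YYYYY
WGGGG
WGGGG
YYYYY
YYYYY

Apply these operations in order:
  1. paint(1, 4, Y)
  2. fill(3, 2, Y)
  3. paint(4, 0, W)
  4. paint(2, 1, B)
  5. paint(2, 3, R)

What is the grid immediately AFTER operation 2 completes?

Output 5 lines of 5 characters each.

Answer: YYYYY
WGGGY
WGGGG
YYYYY
YYYYY

Derivation:
After op 1 paint(1,4,Y):
YYYYY
WGGGY
WGGGG
YYYYY
YYYYY
After op 2 fill(3,2,Y) [0 cells changed]:
YYYYY
WGGGY
WGGGG
YYYYY
YYYYY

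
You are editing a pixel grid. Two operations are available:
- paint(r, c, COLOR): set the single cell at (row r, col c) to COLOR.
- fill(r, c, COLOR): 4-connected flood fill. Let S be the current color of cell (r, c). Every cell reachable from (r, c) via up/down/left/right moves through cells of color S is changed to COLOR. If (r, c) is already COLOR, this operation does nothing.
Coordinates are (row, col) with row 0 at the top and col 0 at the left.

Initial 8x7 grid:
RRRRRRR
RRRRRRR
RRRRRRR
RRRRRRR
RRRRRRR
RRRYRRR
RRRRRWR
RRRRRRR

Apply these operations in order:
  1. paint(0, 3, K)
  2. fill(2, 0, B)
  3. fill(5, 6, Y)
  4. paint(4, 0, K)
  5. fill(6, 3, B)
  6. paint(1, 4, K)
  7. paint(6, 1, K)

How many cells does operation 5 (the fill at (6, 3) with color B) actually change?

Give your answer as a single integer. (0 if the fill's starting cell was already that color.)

After op 1 paint(0,3,K):
RRRKRRR
RRRRRRR
RRRRRRR
RRRRRRR
RRRRRRR
RRRYRRR
RRRRRWR
RRRRRRR
After op 2 fill(2,0,B) [53 cells changed]:
BBBKBBB
BBBBBBB
BBBBBBB
BBBBBBB
BBBBBBB
BBBYBBB
BBBBBWB
BBBBBBB
After op 3 fill(5,6,Y) [53 cells changed]:
YYYKYYY
YYYYYYY
YYYYYYY
YYYYYYY
YYYYYYY
YYYYYYY
YYYYYWY
YYYYYYY
After op 4 paint(4,0,K):
YYYKYYY
YYYYYYY
YYYYYYY
YYYYYYY
KYYYYYY
YYYYYYY
YYYYYWY
YYYYYYY
After op 5 fill(6,3,B) [53 cells changed]:
BBBKBBB
BBBBBBB
BBBBBBB
BBBBBBB
KBBBBBB
BBBBBBB
BBBBBWB
BBBBBBB

Answer: 53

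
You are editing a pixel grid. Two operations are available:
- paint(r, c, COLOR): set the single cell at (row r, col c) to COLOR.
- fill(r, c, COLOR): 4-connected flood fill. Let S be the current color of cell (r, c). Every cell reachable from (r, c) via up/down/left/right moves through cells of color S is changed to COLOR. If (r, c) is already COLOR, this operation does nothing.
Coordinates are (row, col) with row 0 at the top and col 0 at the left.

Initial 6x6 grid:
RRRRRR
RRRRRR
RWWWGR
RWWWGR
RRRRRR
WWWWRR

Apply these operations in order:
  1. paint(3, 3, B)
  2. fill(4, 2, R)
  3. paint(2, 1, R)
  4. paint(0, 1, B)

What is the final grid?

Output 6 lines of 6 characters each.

Answer: RBRRRR
RRRRRR
RRWWGR
RWWBGR
RRRRRR
WWWWRR

Derivation:
After op 1 paint(3,3,B):
RRRRRR
RRRRRR
RWWWGR
RWWBGR
RRRRRR
WWWWRR
After op 2 fill(4,2,R) [0 cells changed]:
RRRRRR
RRRRRR
RWWWGR
RWWBGR
RRRRRR
WWWWRR
After op 3 paint(2,1,R):
RRRRRR
RRRRRR
RRWWGR
RWWBGR
RRRRRR
WWWWRR
After op 4 paint(0,1,B):
RBRRRR
RRRRRR
RRWWGR
RWWBGR
RRRRRR
WWWWRR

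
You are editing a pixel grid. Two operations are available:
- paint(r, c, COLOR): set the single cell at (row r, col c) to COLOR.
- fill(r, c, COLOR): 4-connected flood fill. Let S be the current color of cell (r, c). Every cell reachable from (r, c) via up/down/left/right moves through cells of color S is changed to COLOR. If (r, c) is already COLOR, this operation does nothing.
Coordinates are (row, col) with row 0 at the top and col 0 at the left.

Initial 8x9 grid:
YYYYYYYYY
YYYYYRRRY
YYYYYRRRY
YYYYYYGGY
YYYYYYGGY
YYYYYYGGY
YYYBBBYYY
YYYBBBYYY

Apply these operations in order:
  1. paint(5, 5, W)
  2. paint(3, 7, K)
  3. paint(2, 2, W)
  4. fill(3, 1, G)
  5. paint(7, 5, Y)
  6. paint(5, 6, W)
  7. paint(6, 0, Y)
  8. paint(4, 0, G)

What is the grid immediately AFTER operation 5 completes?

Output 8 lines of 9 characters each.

After op 1 paint(5,5,W):
YYYYYYYYY
YYYYYRRRY
YYYYYRRRY
YYYYYYGGY
YYYYYYGGY
YYYYYWGGY
YYYBBBYYY
YYYBBBYYY
After op 2 paint(3,7,K):
YYYYYYYYY
YYYYYRRRY
YYYYYRRRY
YYYYYYGKY
YYYYYYGGY
YYYYYWGGY
YYYBBBYYY
YYYBBBYYY
After op 3 paint(2,2,W):
YYYYYYYYY
YYYYYRRRY
YYWYYRRRY
YYYYYYGKY
YYYYYYGGY
YYYYYWGGY
YYYBBBYYY
YYYBBBYYY
After op 4 fill(3,1,G) [52 cells changed]:
GGGGGGGGG
GGGGGRRRG
GGWGGRRRG
GGGGGGGKG
GGGGGGGGG
GGGGGWGGG
GGGBBBGGG
GGGBBBGGG
After op 5 paint(7,5,Y):
GGGGGGGGG
GGGGGRRRG
GGWGGRRRG
GGGGGGGKG
GGGGGGGGG
GGGGGWGGG
GGGBBBGGG
GGGBBYGGG

Answer: GGGGGGGGG
GGGGGRRRG
GGWGGRRRG
GGGGGGGKG
GGGGGGGGG
GGGGGWGGG
GGGBBBGGG
GGGBBYGGG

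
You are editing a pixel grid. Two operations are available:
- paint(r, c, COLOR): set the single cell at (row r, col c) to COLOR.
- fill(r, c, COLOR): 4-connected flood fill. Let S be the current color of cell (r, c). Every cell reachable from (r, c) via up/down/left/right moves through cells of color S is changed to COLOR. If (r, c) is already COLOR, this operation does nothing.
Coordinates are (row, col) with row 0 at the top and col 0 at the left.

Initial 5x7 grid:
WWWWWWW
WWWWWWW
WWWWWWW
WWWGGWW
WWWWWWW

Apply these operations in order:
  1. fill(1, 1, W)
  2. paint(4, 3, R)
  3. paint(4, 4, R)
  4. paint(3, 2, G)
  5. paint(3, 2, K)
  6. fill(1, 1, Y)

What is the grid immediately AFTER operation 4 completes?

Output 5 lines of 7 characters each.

After op 1 fill(1,1,W) [0 cells changed]:
WWWWWWW
WWWWWWW
WWWWWWW
WWWGGWW
WWWWWWW
After op 2 paint(4,3,R):
WWWWWWW
WWWWWWW
WWWWWWW
WWWGGWW
WWWRWWW
After op 3 paint(4,4,R):
WWWWWWW
WWWWWWW
WWWWWWW
WWWGGWW
WWWRRWW
After op 4 paint(3,2,G):
WWWWWWW
WWWWWWW
WWWWWWW
WWGGGWW
WWWRRWW

Answer: WWWWWWW
WWWWWWW
WWWWWWW
WWGGGWW
WWWRRWW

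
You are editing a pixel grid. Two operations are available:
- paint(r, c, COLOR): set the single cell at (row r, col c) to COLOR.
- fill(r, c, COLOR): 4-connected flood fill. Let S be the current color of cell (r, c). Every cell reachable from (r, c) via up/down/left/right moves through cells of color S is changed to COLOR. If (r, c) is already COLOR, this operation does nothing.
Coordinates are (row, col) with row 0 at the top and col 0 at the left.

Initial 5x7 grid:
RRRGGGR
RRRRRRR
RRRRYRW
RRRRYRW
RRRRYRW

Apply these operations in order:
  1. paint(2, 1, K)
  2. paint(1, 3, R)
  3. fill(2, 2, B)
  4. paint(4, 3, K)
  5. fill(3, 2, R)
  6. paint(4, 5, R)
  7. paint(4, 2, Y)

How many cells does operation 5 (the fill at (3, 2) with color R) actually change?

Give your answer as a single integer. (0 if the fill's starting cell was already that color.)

Answer: 24

Derivation:
After op 1 paint(2,1,K):
RRRGGGR
RRRRRRR
RKRRYRW
RRRRYRW
RRRRYRW
After op 2 paint(1,3,R):
RRRGGGR
RRRRRRR
RKRRYRW
RRRRYRW
RRRRYRW
After op 3 fill(2,2,B) [25 cells changed]:
BBBGGGB
BBBBBBB
BKBBYBW
BBBBYBW
BBBBYBW
After op 4 paint(4,3,K):
BBBGGGB
BBBBBBB
BKBBYBW
BBBBYBW
BBBKYBW
After op 5 fill(3,2,R) [24 cells changed]:
RRRGGGR
RRRRRRR
RKRRYRW
RRRRYRW
RRRKYRW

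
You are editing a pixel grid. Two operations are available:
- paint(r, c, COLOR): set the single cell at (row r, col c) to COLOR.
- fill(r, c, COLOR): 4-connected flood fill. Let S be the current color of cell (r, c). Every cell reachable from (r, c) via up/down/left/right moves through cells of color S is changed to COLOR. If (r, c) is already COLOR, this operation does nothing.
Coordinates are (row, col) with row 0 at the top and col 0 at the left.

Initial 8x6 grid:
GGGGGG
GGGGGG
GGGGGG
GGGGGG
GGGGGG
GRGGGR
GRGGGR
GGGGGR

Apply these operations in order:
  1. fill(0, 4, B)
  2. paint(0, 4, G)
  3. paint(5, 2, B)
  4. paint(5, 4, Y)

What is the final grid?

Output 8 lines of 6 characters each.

After op 1 fill(0,4,B) [43 cells changed]:
BBBBBB
BBBBBB
BBBBBB
BBBBBB
BBBBBB
BRBBBR
BRBBBR
BBBBBR
After op 2 paint(0,4,G):
BBBBGB
BBBBBB
BBBBBB
BBBBBB
BBBBBB
BRBBBR
BRBBBR
BBBBBR
After op 3 paint(5,2,B):
BBBBGB
BBBBBB
BBBBBB
BBBBBB
BBBBBB
BRBBBR
BRBBBR
BBBBBR
After op 4 paint(5,4,Y):
BBBBGB
BBBBBB
BBBBBB
BBBBBB
BBBBBB
BRBBYR
BRBBBR
BBBBBR

Answer: BBBBGB
BBBBBB
BBBBBB
BBBBBB
BBBBBB
BRBBYR
BRBBBR
BBBBBR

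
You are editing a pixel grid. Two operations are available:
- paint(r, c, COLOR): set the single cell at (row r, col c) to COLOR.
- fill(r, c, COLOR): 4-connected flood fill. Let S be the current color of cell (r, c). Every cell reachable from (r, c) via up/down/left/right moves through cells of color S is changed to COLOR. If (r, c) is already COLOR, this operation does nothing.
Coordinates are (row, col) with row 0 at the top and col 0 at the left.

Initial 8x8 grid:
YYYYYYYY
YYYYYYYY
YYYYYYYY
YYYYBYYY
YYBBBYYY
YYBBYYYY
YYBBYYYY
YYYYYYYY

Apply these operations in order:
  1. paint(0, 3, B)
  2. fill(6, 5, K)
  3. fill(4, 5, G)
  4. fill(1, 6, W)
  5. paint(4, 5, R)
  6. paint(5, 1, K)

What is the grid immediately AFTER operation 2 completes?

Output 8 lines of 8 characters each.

Answer: KKKBKKKK
KKKKKKKK
KKKKKKKK
KKKKBKKK
KKBBBKKK
KKBBKKKK
KKBBKKKK
KKKKKKKK

Derivation:
After op 1 paint(0,3,B):
YYYBYYYY
YYYYYYYY
YYYYYYYY
YYYYBYYY
YYBBBYYY
YYBBYYYY
YYBBYYYY
YYYYYYYY
After op 2 fill(6,5,K) [55 cells changed]:
KKKBKKKK
KKKKKKKK
KKKKKKKK
KKKKBKKK
KKBBBKKK
KKBBKKKK
KKBBKKKK
KKKKKKKK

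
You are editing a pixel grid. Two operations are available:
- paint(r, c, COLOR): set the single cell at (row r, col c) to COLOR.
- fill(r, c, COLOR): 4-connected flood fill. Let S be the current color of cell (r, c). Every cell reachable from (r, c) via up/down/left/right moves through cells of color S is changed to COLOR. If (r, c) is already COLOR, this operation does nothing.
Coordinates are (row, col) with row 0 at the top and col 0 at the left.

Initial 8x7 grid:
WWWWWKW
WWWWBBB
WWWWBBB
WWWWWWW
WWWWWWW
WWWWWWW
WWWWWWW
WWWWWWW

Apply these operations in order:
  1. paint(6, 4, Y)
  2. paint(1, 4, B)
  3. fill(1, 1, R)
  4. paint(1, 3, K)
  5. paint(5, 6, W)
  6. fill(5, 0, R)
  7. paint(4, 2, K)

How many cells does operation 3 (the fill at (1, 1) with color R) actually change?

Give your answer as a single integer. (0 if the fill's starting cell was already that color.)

After op 1 paint(6,4,Y):
WWWWWKW
WWWWBBB
WWWWBBB
WWWWWWW
WWWWWWW
WWWWWWW
WWWWYWW
WWWWWWW
After op 2 paint(1,4,B):
WWWWWKW
WWWWBBB
WWWWBBB
WWWWWWW
WWWWWWW
WWWWWWW
WWWWYWW
WWWWWWW
After op 3 fill(1,1,R) [47 cells changed]:
RRRRRKW
RRRRBBB
RRRRBBB
RRRRRRR
RRRRRRR
RRRRRRR
RRRRYRR
RRRRRRR

Answer: 47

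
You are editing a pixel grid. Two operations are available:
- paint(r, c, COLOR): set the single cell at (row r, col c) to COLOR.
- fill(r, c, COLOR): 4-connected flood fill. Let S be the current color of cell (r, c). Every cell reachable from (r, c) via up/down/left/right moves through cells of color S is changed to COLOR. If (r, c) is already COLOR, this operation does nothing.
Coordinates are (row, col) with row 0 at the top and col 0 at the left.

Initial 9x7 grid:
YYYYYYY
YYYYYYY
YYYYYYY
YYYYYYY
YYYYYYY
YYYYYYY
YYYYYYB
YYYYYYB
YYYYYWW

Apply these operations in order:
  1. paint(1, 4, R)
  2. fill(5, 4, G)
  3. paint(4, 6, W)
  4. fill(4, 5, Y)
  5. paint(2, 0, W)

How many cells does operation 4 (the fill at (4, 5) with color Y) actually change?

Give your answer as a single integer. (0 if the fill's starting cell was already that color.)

Answer: 57

Derivation:
After op 1 paint(1,4,R):
YYYYYYY
YYYYRYY
YYYYYYY
YYYYYYY
YYYYYYY
YYYYYYY
YYYYYYB
YYYYYYB
YYYYYWW
After op 2 fill(5,4,G) [58 cells changed]:
GGGGGGG
GGGGRGG
GGGGGGG
GGGGGGG
GGGGGGG
GGGGGGG
GGGGGGB
GGGGGGB
GGGGGWW
After op 3 paint(4,6,W):
GGGGGGG
GGGGRGG
GGGGGGG
GGGGGGG
GGGGGGW
GGGGGGG
GGGGGGB
GGGGGGB
GGGGGWW
After op 4 fill(4,5,Y) [57 cells changed]:
YYYYYYY
YYYYRYY
YYYYYYY
YYYYYYY
YYYYYYW
YYYYYYY
YYYYYYB
YYYYYYB
YYYYYWW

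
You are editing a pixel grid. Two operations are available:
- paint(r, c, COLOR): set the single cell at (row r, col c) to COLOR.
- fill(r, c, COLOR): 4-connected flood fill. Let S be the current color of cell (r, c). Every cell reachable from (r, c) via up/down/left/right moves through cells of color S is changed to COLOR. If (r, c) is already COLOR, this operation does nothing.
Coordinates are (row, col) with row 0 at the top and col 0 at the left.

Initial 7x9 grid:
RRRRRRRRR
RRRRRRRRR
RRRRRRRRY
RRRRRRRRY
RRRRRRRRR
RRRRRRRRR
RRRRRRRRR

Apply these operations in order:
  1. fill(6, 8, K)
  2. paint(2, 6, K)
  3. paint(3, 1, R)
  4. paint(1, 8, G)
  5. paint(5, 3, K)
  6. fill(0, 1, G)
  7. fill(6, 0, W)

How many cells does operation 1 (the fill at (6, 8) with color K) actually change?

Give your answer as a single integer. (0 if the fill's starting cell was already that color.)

Answer: 61

Derivation:
After op 1 fill(6,8,K) [61 cells changed]:
KKKKKKKKK
KKKKKKKKK
KKKKKKKKY
KKKKKKKKY
KKKKKKKKK
KKKKKKKKK
KKKKKKKKK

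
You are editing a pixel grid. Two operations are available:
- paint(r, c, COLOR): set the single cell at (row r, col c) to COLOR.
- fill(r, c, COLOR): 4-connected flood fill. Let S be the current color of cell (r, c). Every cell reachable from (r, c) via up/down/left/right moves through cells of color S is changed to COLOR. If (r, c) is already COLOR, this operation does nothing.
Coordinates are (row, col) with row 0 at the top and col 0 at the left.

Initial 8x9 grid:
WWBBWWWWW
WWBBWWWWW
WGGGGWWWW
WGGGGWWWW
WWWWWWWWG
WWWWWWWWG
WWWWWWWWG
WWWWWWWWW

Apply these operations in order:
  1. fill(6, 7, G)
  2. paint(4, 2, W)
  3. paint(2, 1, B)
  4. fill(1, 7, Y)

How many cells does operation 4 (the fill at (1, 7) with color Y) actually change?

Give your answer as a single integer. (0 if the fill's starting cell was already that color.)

Answer: 66

Derivation:
After op 1 fill(6,7,G) [57 cells changed]:
GGBBGGGGG
GGBBGGGGG
GGGGGGGGG
GGGGGGGGG
GGGGGGGGG
GGGGGGGGG
GGGGGGGGG
GGGGGGGGG
After op 2 paint(4,2,W):
GGBBGGGGG
GGBBGGGGG
GGGGGGGGG
GGGGGGGGG
GGWGGGGGG
GGGGGGGGG
GGGGGGGGG
GGGGGGGGG
After op 3 paint(2,1,B):
GGBBGGGGG
GGBBGGGGG
GBGGGGGGG
GGGGGGGGG
GGWGGGGGG
GGGGGGGGG
GGGGGGGGG
GGGGGGGGG
After op 4 fill(1,7,Y) [66 cells changed]:
YYBBYYYYY
YYBBYYYYY
YBYYYYYYY
YYYYYYYYY
YYWYYYYYY
YYYYYYYYY
YYYYYYYYY
YYYYYYYYY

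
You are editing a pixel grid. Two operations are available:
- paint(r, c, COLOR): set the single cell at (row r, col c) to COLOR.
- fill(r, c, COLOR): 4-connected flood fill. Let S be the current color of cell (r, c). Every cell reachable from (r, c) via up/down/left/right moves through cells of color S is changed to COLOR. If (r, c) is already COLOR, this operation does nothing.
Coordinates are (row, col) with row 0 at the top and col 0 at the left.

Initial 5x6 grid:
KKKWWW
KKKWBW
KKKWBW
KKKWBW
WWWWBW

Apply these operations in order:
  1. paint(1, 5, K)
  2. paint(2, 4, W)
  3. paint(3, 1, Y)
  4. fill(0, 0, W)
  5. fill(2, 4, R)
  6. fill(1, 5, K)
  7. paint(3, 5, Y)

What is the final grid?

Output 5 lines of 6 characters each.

After op 1 paint(1,5,K):
KKKWWW
KKKWBK
KKKWBW
KKKWBW
WWWWBW
After op 2 paint(2,4,W):
KKKWWW
KKKWBK
KKKWWW
KKKWBW
WWWWBW
After op 3 paint(3,1,Y):
KKKWWW
KKKWBK
KKKWWW
KYKWBW
WWWWBW
After op 4 fill(0,0,W) [11 cells changed]:
WWWWWW
WWWWBK
WWWWWW
WYWWBW
WWWWBW
After op 5 fill(2,4,R) [25 cells changed]:
RRRRRR
RRRRBK
RRRRRR
RYRRBR
RRRRBR
After op 6 fill(1,5,K) [0 cells changed]:
RRRRRR
RRRRBK
RRRRRR
RYRRBR
RRRRBR
After op 7 paint(3,5,Y):
RRRRRR
RRRRBK
RRRRRR
RYRRBY
RRRRBR

Answer: RRRRRR
RRRRBK
RRRRRR
RYRRBY
RRRRBR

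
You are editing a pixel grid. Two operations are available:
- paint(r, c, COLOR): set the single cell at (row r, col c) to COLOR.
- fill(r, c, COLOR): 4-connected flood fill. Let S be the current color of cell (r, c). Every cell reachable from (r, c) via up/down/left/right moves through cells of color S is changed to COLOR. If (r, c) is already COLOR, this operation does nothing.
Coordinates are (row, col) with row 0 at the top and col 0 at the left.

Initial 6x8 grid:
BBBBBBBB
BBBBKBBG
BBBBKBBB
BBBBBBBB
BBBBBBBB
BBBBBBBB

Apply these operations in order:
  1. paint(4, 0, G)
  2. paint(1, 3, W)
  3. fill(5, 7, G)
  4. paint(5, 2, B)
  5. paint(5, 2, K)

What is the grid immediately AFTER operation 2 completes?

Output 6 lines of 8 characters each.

After op 1 paint(4,0,G):
BBBBBBBB
BBBBKBBG
BBBBKBBB
BBBBBBBB
GBBBBBBB
BBBBBBBB
After op 2 paint(1,3,W):
BBBBBBBB
BBBWKBBG
BBBBKBBB
BBBBBBBB
GBBBBBBB
BBBBBBBB

Answer: BBBBBBBB
BBBWKBBG
BBBBKBBB
BBBBBBBB
GBBBBBBB
BBBBBBBB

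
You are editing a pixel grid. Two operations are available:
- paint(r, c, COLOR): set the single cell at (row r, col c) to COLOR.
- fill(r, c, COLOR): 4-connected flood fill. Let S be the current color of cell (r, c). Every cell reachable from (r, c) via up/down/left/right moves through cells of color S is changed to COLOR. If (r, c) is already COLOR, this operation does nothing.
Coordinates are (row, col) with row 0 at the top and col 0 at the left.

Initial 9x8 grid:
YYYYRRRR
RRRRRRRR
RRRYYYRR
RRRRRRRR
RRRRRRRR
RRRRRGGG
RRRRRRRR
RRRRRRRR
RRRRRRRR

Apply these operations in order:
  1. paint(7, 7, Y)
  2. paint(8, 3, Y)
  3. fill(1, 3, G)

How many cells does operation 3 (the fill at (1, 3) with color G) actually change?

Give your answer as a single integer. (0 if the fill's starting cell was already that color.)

Answer: 60

Derivation:
After op 1 paint(7,7,Y):
YYYYRRRR
RRRRRRRR
RRRYYYRR
RRRRRRRR
RRRRRRRR
RRRRRGGG
RRRRRRRR
RRRRRRRY
RRRRRRRR
After op 2 paint(8,3,Y):
YYYYRRRR
RRRRRRRR
RRRYYYRR
RRRRRRRR
RRRRRRRR
RRRRRGGG
RRRRRRRR
RRRRRRRY
RRRYRRRR
After op 3 fill(1,3,G) [60 cells changed]:
YYYYGGGG
GGGGGGGG
GGGYYYGG
GGGGGGGG
GGGGGGGG
GGGGGGGG
GGGGGGGG
GGGGGGGY
GGGYGGGG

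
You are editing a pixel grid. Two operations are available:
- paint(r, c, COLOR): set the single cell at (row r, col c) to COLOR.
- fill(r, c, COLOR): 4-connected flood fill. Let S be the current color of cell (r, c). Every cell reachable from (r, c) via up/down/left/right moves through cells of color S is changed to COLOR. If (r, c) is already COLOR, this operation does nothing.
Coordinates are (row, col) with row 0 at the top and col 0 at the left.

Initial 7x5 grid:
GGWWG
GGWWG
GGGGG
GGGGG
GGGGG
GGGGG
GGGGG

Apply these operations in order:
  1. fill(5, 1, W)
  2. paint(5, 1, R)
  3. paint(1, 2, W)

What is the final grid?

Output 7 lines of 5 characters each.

After op 1 fill(5,1,W) [31 cells changed]:
WWWWW
WWWWW
WWWWW
WWWWW
WWWWW
WWWWW
WWWWW
After op 2 paint(5,1,R):
WWWWW
WWWWW
WWWWW
WWWWW
WWWWW
WRWWW
WWWWW
After op 3 paint(1,2,W):
WWWWW
WWWWW
WWWWW
WWWWW
WWWWW
WRWWW
WWWWW

Answer: WWWWW
WWWWW
WWWWW
WWWWW
WWWWW
WRWWW
WWWWW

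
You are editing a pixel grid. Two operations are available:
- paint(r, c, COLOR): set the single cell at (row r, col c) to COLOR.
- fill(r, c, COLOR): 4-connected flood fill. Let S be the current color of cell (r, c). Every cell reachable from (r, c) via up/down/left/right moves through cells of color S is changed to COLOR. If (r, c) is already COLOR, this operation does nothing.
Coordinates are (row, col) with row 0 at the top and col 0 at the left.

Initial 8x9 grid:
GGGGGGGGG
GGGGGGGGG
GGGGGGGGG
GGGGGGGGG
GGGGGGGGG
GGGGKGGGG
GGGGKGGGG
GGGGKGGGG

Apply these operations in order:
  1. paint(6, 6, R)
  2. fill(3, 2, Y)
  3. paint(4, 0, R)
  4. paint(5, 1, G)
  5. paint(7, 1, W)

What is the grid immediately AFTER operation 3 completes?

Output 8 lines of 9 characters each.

Answer: YYYYYYYYY
YYYYYYYYY
YYYYYYYYY
YYYYYYYYY
RYYYYYYYY
YYYYKYYYY
YYYYKYRYY
YYYYKYYYY

Derivation:
After op 1 paint(6,6,R):
GGGGGGGGG
GGGGGGGGG
GGGGGGGGG
GGGGGGGGG
GGGGGGGGG
GGGGKGGGG
GGGGKGRGG
GGGGKGGGG
After op 2 fill(3,2,Y) [68 cells changed]:
YYYYYYYYY
YYYYYYYYY
YYYYYYYYY
YYYYYYYYY
YYYYYYYYY
YYYYKYYYY
YYYYKYRYY
YYYYKYYYY
After op 3 paint(4,0,R):
YYYYYYYYY
YYYYYYYYY
YYYYYYYYY
YYYYYYYYY
RYYYYYYYY
YYYYKYYYY
YYYYKYRYY
YYYYKYYYY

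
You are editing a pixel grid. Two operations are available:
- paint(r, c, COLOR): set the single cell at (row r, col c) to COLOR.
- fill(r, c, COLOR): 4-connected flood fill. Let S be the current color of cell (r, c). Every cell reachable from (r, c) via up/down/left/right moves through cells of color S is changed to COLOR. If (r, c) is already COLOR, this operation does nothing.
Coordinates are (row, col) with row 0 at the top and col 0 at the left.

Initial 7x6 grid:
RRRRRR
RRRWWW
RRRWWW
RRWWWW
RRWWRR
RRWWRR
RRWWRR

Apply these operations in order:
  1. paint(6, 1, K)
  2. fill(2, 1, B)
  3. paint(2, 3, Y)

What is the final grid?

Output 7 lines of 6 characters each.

Answer: BBBBBB
BBBWWW
BBBYWW
BBWWWW
BBWWRR
BBWWRR
BKWWRR

Derivation:
After op 1 paint(6,1,K):
RRRRRR
RRRWWW
RRRWWW
RRWWWW
RRWWRR
RRWWRR
RKWWRR
After op 2 fill(2,1,B) [19 cells changed]:
BBBBBB
BBBWWW
BBBWWW
BBWWWW
BBWWRR
BBWWRR
BKWWRR
After op 3 paint(2,3,Y):
BBBBBB
BBBWWW
BBBYWW
BBWWWW
BBWWRR
BBWWRR
BKWWRR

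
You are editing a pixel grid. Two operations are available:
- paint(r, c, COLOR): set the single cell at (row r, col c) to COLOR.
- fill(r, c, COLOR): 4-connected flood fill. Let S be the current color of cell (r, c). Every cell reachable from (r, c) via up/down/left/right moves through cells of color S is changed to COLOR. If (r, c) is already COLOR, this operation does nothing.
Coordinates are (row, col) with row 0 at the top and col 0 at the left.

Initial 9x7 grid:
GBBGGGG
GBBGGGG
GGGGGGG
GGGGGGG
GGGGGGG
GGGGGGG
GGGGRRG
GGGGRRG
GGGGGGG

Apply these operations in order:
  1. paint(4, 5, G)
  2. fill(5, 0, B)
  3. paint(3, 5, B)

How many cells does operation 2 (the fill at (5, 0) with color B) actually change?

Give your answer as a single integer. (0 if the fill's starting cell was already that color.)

Answer: 55

Derivation:
After op 1 paint(4,5,G):
GBBGGGG
GBBGGGG
GGGGGGG
GGGGGGG
GGGGGGG
GGGGGGG
GGGGRRG
GGGGRRG
GGGGGGG
After op 2 fill(5,0,B) [55 cells changed]:
BBBBBBB
BBBBBBB
BBBBBBB
BBBBBBB
BBBBBBB
BBBBBBB
BBBBRRB
BBBBRRB
BBBBBBB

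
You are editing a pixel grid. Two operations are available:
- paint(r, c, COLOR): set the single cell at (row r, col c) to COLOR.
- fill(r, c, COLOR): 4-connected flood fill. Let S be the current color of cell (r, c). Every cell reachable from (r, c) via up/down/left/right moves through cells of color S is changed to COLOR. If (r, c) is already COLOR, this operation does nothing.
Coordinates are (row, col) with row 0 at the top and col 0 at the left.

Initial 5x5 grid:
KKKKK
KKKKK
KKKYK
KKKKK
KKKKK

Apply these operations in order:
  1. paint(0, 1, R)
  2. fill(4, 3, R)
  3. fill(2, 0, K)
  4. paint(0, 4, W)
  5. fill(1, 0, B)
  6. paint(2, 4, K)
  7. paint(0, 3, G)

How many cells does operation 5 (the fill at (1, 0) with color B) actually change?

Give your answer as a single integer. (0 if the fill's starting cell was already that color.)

Answer: 23

Derivation:
After op 1 paint(0,1,R):
KRKKK
KKKKK
KKKYK
KKKKK
KKKKK
After op 2 fill(4,3,R) [23 cells changed]:
RRRRR
RRRRR
RRRYR
RRRRR
RRRRR
After op 3 fill(2,0,K) [24 cells changed]:
KKKKK
KKKKK
KKKYK
KKKKK
KKKKK
After op 4 paint(0,4,W):
KKKKW
KKKKK
KKKYK
KKKKK
KKKKK
After op 5 fill(1,0,B) [23 cells changed]:
BBBBW
BBBBB
BBBYB
BBBBB
BBBBB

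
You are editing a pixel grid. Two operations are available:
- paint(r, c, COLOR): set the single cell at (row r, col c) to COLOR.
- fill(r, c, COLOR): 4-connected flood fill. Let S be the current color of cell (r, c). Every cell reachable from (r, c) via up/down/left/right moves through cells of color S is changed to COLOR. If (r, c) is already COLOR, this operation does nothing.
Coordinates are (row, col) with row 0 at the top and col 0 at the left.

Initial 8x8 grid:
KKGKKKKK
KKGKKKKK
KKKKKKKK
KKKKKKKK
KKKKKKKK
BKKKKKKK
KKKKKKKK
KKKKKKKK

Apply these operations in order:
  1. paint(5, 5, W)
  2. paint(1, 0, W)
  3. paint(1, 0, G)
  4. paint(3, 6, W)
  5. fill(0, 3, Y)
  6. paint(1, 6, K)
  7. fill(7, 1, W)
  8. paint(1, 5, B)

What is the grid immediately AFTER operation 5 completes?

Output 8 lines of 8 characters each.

After op 1 paint(5,5,W):
KKGKKKKK
KKGKKKKK
KKKKKKKK
KKKKKKKK
KKKKKKKK
BKKKKWKK
KKKKKKKK
KKKKKKKK
After op 2 paint(1,0,W):
KKGKKKKK
WKGKKKKK
KKKKKKKK
KKKKKKKK
KKKKKKKK
BKKKKWKK
KKKKKKKK
KKKKKKKK
After op 3 paint(1,0,G):
KKGKKKKK
GKGKKKKK
KKKKKKKK
KKKKKKKK
KKKKKKKK
BKKKKWKK
KKKKKKKK
KKKKKKKK
After op 4 paint(3,6,W):
KKGKKKKK
GKGKKKKK
KKKKKKKK
KKKKKKWK
KKKKKKKK
BKKKKWKK
KKKKKKKK
KKKKKKKK
After op 5 fill(0,3,Y) [58 cells changed]:
YYGYYYYY
GYGYYYYY
YYYYYYYY
YYYYYYWY
YYYYYYYY
BYYYYWYY
YYYYYYYY
YYYYYYYY

Answer: YYGYYYYY
GYGYYYYY
YYYYYYYY
YYYYYYWY
YYYYYYYY
BYYYYWYY
YYYYYYYY
YYYYYYYY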